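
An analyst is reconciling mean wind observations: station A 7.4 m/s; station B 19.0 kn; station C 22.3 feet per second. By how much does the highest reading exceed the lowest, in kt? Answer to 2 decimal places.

station A: 7.4 m/s = 14.3844 kt.
station C: 22.3 ft/s = 13.2124 kt.
Spread: 19.0000 − 13.2124 = 5.79 kt.

5.79 kt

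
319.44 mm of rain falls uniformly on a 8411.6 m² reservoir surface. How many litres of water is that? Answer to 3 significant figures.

1 mm over 1 m² is 1 L, so volume = 319.44 × 8411.6 = 2687001.5 L ≈ 2690000 L.

2690000 litres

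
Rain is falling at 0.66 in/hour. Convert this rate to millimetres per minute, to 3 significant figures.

0.279 mm/minute

0.66 in/hour × 25.4 mm/in × 0.0166667 hour/minute = 0.279 mm/minute.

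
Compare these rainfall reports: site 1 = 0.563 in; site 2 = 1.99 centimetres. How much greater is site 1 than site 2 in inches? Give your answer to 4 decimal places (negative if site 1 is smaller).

-0.2205 in

site 2: 1.99 cm = 0.783465 in.
Difference: 0.563000 − 0.783465 = -0.2205 in.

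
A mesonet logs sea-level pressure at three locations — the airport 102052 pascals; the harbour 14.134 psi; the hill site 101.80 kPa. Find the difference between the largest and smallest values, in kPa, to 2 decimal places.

the airport: 102052 Pa = 102.0520 kPa.
the harbour: 14.134 psi = 97.4505 kPa.
Spread: 102.0520 − 97.4505 = 4.60 kPa.

4.60 kPa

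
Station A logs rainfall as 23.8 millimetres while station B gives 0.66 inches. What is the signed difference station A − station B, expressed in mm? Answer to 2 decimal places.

7.04 mm

station B: 0.66 in = 16.7640 mm.
Difference: 23.8000 − 16.7640 = 7.04 mm.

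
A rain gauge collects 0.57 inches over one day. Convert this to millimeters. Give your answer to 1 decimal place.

1 in = 25.4 mm, so 0.57 × 25.4 = 14.5 mm.

14.5 mm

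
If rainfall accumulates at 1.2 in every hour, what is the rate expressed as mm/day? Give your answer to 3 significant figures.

1.2 in/hour × 25.4 mm/in × 24 hour/day = 732 mm/day.

732 mm/day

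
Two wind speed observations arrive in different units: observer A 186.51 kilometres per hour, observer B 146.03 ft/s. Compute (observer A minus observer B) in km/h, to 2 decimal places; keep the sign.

26.27 km/h

observer B: 146.03 ft/s = 160.2358 km/h.
Difference: 186.5100 − 160.2358 = 26.27 km/h.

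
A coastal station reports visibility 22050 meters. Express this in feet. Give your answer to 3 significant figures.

1 m = 3.28084 ft, so 22050 × 3.28084 = 72300 ft.

72300 ft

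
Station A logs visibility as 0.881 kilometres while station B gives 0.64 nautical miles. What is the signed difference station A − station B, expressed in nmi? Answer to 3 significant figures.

-0.164 nmi

station A: 0.881 km = 0.47570 nmi.
Difference: 0.47570 − 0.64000 = -0.164 nmi.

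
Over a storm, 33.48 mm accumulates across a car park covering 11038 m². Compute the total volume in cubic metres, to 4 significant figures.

369.6 cubic metres

1 mm over 1 m² is 1 L, so volume = 33.48 × 11038 = 369552.24 L = 369.6 m³.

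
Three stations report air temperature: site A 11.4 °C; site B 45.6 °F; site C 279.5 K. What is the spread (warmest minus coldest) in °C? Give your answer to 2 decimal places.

site B: 45.6 °F = 7.556 °C.
site C: 279.5 K = 6.350 °C.
Spread: 11.400 − 6.350 = 5.050 °C.

5.05 °C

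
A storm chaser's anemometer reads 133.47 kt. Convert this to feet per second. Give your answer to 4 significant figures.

1 kt = 1.68781 ft/s, so 133.47 × 1.68781 = 225.3 ft/s.

225.3 ft/s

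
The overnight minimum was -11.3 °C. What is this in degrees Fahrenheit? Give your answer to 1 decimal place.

11.7 °F

°F = °C × 9/5 + 32 = -11.3 × 1.8 + 32 = 11.7 °F.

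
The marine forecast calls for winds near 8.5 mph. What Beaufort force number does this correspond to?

8.5 mph = 3.8 m/s, which is Beaufort 3 (gentle breeze, 3.4–5.4 m/s).

Beaufort force 3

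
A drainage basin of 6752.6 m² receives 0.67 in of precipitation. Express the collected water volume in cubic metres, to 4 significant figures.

114.9 cubic metres

Depth: 0.67 in × 25.4 = 17.018 mm.
1 mm over 1 m² is 1 L, so volume = 17.018 × 6752.6 = 114915.75 L = 114.9 m³.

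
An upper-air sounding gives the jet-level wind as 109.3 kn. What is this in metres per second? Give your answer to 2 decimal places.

56.23 m/s

1 kt = 0.514444 m/s, so 109.3 × 0.514444 = 56.23 m/s.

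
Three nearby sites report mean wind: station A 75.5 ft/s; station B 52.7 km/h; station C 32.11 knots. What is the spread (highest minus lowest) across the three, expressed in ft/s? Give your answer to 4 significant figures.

station B: 52.7 km/h = 48.0279 ft/s.
station C: 32.11 kt = 54.1956 ft/s.
Spread: 75.5000 − 48.0279 = 27.47 ft/s.

27.47 ft/s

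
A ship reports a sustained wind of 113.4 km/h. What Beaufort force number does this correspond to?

113.4 km/h = 31.5 m/s, which is Beaufort 11 (violent storm, 28.5–32.6 m/s).

Beaufort force 11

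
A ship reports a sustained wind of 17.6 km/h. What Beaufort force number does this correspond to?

Beaufort force 3

17.6 km/h = 4.9 m/s, which is Beaufort 3 (gentle breeze, 3.4–5.4 m/s).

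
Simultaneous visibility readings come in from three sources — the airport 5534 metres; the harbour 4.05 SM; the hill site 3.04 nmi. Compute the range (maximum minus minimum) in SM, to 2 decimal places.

the airport: 5534 m = 3.4387 SM.
the hill site: 3.04 nmi = 3.4984 SM.
Spread: 4.0500 − 3.4387 = 0.61 SM.

0.61 SM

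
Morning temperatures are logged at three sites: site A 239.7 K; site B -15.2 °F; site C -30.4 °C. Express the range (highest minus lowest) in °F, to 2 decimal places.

13.01 °F

site A: 239.7 K = -33.450 °C.
site B: -15.2 °F = -26.222 °C.
Spread: (-26.222) − (-33.450) = 7.228 °C = 13.01 °F.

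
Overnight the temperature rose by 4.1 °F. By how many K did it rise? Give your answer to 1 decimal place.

A change of 1 °C equals a change of 1.8 °F: ΔK = 4.1 × 0.5556 = 2.3 K.

2.3 K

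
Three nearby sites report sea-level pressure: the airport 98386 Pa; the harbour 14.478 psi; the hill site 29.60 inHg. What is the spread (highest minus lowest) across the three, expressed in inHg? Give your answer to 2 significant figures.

0.55 inHg

the airport: 98386 Pa = 29.0534 inHg.
the harbour: 14.478 psi = 29.4775 inHg.
Spread: 29.6000 − 29.0534 = 0.55 inHg.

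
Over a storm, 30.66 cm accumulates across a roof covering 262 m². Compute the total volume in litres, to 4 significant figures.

80330 litres

Depth: 30.66 cm × 10 = 306.6 mm.
1 mm over 1 m² is 1 L, so volume = 306.6 × 262 = 80329.2 L ≈ 80330 L.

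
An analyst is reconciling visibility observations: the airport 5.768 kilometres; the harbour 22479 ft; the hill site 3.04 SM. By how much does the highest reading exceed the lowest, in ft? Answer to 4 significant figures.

6428 ft

the airport: 5.768 km = 18923.88 ft.
the hill site: 3.04 SM = 16051.20 ft.
Spread: 22479.00 − 16051.20 = 6428 ft.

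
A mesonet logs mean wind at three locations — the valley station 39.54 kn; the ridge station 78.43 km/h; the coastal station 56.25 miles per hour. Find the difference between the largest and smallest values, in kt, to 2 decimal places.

9.34 kt

the ridge station: 78.43 km/h = 42.3488 kt.
the coastal station: 56.25 mph = 48.8799 kt.
Spread: 48.8799 − 39.5400 = 9.34 kt.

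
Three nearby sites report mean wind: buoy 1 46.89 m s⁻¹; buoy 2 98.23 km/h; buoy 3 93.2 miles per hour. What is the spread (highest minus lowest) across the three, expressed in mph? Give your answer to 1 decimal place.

43.9 mph

buoy 1: 46.89 m/s = 104.890 mph.
buoy 2: 98.23 km/h = 61.037 mph.
Spread: 104.890 − 61.037 = 43.9 mph.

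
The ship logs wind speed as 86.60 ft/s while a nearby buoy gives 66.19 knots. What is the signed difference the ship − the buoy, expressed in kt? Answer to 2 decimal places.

the ship: 86.60 ft/s = 51.3091 kt.
Difference: 51.3091 − 66.1900 = -14.88 kt.

-14.88 kt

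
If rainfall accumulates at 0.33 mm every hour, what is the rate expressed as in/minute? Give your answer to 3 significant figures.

0.33 mm/hour × 0.0393701 in/mm × 0.0166667 hour/minute = 0.000217 in/minute.

0.000217 in/minute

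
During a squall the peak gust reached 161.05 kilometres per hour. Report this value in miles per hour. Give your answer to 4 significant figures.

100.1 mph

1 km/h = 0.621371 mph, so 161.05 × 0.621371 = 100.1 mph.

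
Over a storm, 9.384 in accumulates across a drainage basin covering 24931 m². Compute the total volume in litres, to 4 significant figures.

5942000 litres

Depth: 9.384 in × 25.4 = 238.3536 mm.
1 mm over 1 m² is 1 L, so volume = 238.3536 × 24931 = 5942393.6 L ≈ 5942000 L.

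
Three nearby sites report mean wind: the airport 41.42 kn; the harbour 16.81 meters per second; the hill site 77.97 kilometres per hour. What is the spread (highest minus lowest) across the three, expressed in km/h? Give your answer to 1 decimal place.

17.5 km/h

the airport: 41.42 kt = 76.710 km/h.
the harbour: 16.81 m/s = 60.516 km/h.
Spread: 77.970 − 60.516 = 17.5 km/h.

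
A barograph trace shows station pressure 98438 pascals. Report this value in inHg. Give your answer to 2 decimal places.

1 Pa = 0.0002953 inHg, so 98438 × 0.0002953 = 29.07 inHg.

29.07 inHg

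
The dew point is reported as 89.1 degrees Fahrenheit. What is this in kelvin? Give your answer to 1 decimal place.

304.9 K

First to °C: 31.72 °C.
Then to K: 304.9 K.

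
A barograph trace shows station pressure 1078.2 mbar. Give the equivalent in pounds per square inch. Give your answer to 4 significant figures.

15.64 psi

1 mb = 0.0145038 psi, so 1078.2 × 0.0145038 = 15.64 psi.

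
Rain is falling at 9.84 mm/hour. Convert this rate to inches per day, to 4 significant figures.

9.84 mm/hour × 0.0393701 in/mm × 24 hour/day = 9.298 in/day.

9.298 in/day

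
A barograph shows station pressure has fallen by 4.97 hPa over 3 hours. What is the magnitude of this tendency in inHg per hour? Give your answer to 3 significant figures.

4.97 hPa / 3 h × 0.02953 inHg/hPa = 0.0489 inHg/h.

0.0489 inHg per hour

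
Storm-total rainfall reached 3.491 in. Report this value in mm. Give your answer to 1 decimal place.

88.7 mm

1 in = 25.4 mm, so 3.491 × 25.4 = 88.7 mm.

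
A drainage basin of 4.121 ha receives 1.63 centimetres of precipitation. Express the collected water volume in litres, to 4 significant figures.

671700 litres

Depth: 1.63 cm × 10 = 16.3 mm.
Area: 4.121 ha = 41210 m².
1 mm over 1 m² is 1 L, so volume = 16.3 × 41210 = 671723 L ≈ 671700 L.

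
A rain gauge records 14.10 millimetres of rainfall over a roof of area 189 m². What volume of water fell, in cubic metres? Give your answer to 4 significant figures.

1 mm over 1 m² is 1 L, so volume = 14.1 × 189 = 2664.9 L = 2.665 m³.

2.665 cubic metres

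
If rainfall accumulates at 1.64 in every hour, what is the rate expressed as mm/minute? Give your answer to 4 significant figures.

0.6943 mm/minute

1.64 in/hour × 25.4 mm/in × 0.0166667 hour/minute = 0.6943 mm/minute.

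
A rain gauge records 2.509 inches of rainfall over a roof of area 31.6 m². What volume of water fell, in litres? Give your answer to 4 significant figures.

Depth: 2.509 in × 25.4 = 63.7286 mm.
1 mm over 1 m² is 1 L, so volume = 63.7286 × 31.6 = 2013.8238 L ≈ 2014 L.

2014 litres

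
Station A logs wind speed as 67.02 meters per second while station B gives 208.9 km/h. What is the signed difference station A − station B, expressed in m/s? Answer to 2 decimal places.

station B: 208.9 km/h = 58.0278 m/s.
Difference: 67.0200 − 58.0278 = 8.99 m/s.

8.99 m/s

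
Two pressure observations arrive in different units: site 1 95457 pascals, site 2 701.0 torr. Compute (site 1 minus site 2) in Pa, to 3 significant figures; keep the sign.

2000 Pa

site 2: 701.0 mmHg = 93458.99 Pa.
Difference: 95457.00 − 93458.99 = 2000 Pa.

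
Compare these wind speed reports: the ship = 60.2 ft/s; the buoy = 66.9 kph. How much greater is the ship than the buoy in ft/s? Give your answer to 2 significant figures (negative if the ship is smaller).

-0.77 ft/s

the buoy: 66.9 km/h = 60.9689 ft/s.
Difference: 60.2000 − 60.9689 = -0.77 ft/s.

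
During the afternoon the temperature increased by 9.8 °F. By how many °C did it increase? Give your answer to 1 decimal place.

For a temperature change the 32° offset cancels: Δ°C = 9.8 × 0.5556 = 5.4 °C.

5.4 °C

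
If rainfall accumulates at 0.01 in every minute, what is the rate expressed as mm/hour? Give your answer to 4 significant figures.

15.24 mm/hour

0.01 in/minute × 25.4 mm/in × 60 minute/hour = 15.24 mm/hour.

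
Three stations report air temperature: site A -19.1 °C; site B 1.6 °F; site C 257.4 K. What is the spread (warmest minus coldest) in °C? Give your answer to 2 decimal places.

3.35 °C

site B: 1.6 °F = -16.889 °C.
site C: 257.4 K = -15.750 °C.
Spread: (-15.750) − (-19.100) = 3.350 °C.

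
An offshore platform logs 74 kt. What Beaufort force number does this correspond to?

Beaufort force 12

74 kt lies in the Beaufort 12 band (hurricane force, ≥64 kt).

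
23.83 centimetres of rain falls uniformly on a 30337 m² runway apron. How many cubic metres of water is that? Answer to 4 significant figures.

7229 cubic metres

Depth: 23.83 cm × 10 = 238.3 mm.
1 mm over 1 m² is 1 L, so volume = 238.3 × 30337 = 7229307.1 L = 7229 m³.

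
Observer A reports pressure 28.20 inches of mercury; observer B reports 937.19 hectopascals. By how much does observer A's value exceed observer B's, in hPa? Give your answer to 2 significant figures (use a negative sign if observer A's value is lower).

observer A: 28.20 inHg = 954.96 hPa.
Difference: 954.96 − 937.19 = 18 hPa.

18 hPa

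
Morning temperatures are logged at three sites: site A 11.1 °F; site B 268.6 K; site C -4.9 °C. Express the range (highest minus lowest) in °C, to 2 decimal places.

site A: 11.1 °F = -11.611 °C.
site B: 268.6 K = -4.550 °C.
Spread: (-4.550) − (-11.611) = 7.061 °C.

7.06 °C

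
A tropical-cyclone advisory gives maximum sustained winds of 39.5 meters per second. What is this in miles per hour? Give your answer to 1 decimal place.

1 m/s = 2.23694 mph, so 39.5 × 2.23694 = 88.4 mph.

88.4 mph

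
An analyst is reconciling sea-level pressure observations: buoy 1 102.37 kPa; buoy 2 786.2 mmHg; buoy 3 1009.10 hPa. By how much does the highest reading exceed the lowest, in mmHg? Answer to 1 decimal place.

buoy 1: 102.37 kPa = 767.838 mmHg.
buoy 3: 1009.10 hPa = 756.887 mmHg.
Spread: 786.200 − 756.887 = 29.3 mmHg.

29.3 mmHg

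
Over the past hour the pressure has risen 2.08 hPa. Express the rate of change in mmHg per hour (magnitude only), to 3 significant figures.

1.56 mmHg per hour

2.08 hPa / 1 h × 0.750062 mmHg/hPa = 1.56 mmHg/h.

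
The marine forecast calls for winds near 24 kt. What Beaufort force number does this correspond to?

Beaufort force 6

24 kt lies in the Beaufort 6 band (strong breeze, 22–27 kt).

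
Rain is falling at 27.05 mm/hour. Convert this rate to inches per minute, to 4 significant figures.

0.01775 in/minute

27.05 mm/hour × 0.0393701 in/mm × 0.0166667 hour/minute = 0.01775 in/minute.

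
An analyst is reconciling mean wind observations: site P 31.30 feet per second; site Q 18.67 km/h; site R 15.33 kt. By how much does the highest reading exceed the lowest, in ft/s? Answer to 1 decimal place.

site Q: 18.67 km/h = 17.015 ft/s.
site R: 15.33 kt = 25.874 ft/s.
Spread: 31.300 − 17.015 = 14.3 ft/s.

14.3 ft/s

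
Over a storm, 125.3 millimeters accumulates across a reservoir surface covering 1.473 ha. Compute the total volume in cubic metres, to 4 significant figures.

1846 cubic metres

Area: 1.473 ha = 14730 m².
1 mm over 1 m² is 1 L, so volume = 125.3 × 14730 = 1845669 L = 1846 m³.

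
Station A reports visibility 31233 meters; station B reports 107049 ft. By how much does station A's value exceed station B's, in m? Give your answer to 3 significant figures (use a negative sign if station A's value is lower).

-1400 m

station B: 107049 ft = 32628.54 m.
Difference: 31233.00 − 32628.54 = -1400 m.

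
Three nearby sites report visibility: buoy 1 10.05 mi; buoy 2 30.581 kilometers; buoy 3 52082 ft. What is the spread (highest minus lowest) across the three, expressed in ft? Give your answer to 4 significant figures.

48250 ft

buoy 1: 10.05 SM = 53064.00 ft.
buoy 2: 30.581 km = 100331.36 ft.
Spread: 100331.36 − 52082.00 = 48250 ft.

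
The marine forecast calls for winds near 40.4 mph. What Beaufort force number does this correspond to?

40.4 mph = 18.1 m/s, which is Beaufort 8 (gale, 17.2–20.7 m/s).

Beaufort force 8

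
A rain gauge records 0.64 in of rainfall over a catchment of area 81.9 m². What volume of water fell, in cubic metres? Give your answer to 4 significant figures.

1.331 cubic metres

Depth: 0.64 in × 25.4 = 16.256 mm.
1 mm over 1 m² is 1 L, so volume = 16.256 × 81.9 = 1331.3664 L = 1.331 m³.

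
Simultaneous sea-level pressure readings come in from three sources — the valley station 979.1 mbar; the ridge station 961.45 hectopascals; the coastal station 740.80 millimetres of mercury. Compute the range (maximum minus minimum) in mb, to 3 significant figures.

the ridge station: 961.45 hPa = 961.450 mb.
the coastal station: 740.80 mmHg = 987.652 mb.
Spread: 987.652 − 961.450 = 26.2 mb.

26.2 mb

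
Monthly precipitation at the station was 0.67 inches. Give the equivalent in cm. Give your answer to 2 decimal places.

1 in = 2.54 cm, so 0.67 × 2.54 = 1.70 cm.

1.70 cm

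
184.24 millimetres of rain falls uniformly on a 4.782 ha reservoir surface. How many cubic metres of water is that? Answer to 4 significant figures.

8810 cubic metres

Area: 4.782 ha = 47820 m².
1 mm over 1 m² is 1 L, so volume = 184.24 × 47820 = 8810356.8 L = 8810 m³.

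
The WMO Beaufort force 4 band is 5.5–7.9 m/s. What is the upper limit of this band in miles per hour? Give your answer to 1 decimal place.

17.7 mph

5.5–7.9 m/s × 2.237 = 12.3–17.7 mph.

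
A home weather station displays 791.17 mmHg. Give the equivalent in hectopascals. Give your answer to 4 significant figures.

1055 hPa

1 mmHg = 1.33322 hPa, so 791.17 × 1.33322 = 1055 hPa.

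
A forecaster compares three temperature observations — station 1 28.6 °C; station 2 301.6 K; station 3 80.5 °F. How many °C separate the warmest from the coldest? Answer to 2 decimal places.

1.66 °C

station 2: 301.6 K = 28.450 °C.
station 3: 80.5 °F = 26.944 °C.
Spread: 28.600 − 26.944 = 1.656 °C.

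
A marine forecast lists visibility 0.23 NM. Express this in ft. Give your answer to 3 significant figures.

1 nmi = 6076.12 ft, so 0.23 × 6076.12 = 1400 ft.

1400 ft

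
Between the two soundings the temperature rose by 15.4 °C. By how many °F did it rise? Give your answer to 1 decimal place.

27.7 °F

For a temperature change the 32° offset cancels: Δ°F = 15.4 × 1.8 = 27.7 °F.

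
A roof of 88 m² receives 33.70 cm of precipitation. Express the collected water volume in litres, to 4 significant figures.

Depth: 33.70 cm × 10 = 337 mm.
1 mm over 1 m² is 1 L, so volume = 337 × 88 = 29656 L ≈ 29660 L.

29660 litres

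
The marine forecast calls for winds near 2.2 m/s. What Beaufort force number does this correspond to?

2.2 m/s lies in the Beaufort 2 band (light breeze, 1.6–3.3 m/s).

Beaufort force 2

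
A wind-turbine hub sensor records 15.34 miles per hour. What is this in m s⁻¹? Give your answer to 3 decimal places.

6.858 m/s

1 mph = 0.44704 m/s, so 15.34 × 0.44704 = 6.858 m/s.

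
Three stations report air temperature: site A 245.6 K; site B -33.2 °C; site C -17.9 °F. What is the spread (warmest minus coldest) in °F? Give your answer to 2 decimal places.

10.17 °F

site A: 245.6 K = -27.550 °C.
site C: -17.9 °F = -27.722 °C.
Spread: (-27.550) − (-33.200) = 5.650 °C = 10.17 °F.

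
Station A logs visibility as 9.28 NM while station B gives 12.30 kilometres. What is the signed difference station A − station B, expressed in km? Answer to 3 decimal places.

station A: 9.28 nmi = 17.18656 km.
Difference: 17.18656 − 12.30000 = 4.887 km.

4.887 km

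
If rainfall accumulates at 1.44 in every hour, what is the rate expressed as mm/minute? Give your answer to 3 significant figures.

1.44 in/hour × 25.4 mm/in × 0.0166667 hour/minute = 0.610 mm/minute.

0.610 mm/minute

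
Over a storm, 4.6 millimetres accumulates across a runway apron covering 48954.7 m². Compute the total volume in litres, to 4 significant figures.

225200 litres

1 mm over 1 m² is 1 L, so volume = 4.6 × 48954.7 = 225191.62 L ≈ 225200 L.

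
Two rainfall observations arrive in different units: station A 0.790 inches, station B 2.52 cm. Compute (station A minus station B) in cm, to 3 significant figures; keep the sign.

-0.513 cm

station A: 0.790 in = 2.00660 cm.
Difference: 2.00660 − 2.52000 = -0.513 cm.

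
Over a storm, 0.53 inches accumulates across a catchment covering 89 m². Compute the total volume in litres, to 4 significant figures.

1198 litres

Depth: 0.53 in × 25.4 = 13.462 mm.
1 mm over 1 m² is 1 L, so volume = 13.462 × 89 = 1198.118 L ≈ 1198 L.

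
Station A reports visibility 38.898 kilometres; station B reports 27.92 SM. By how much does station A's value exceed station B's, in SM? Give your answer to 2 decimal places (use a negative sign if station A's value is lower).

-3.75 SM

station A: 38.898 km = 24.1701 SM.
Difference: 24.1701 − 27.9200 = -3.75 SM.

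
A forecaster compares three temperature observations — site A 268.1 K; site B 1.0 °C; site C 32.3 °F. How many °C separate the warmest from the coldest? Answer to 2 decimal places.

site A: 268.1 K = -5.050 °C.
site C: 32.3 °F = 0.167 °C.
Spread: 1.000 − (-5.050) = 6.050 °C.

6.05 °C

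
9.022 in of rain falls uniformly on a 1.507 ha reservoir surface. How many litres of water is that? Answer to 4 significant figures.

3453000 litres

Depth: 9.022 in × 25.4 = 229.1588 mm.
Area: 1.507 ha = 15070 m².
1 mm over 1 m² is 1 L, so volume = 229.1588 × 15070 = 3453423.1 L ≈ 3453000 L.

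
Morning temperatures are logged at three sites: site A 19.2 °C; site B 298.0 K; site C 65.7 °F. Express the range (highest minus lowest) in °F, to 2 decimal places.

site B: 298.0 K = 24.850 °C.
site C: 65.7 °F = 18.722 °C.
Spread: 24.850 − 18.722 = 6.128 °C = 11.03 °F.

11.03 °F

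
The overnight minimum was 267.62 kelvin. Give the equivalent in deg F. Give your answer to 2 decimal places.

First to °C: -5.53 °C.
Then to °F: 22.05 °F.

22.05 °F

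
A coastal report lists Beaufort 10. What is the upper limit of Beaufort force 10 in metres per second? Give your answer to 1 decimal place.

Beaufort 10 (storm) spans 24.5–28.4 m/s.

28.4 m/s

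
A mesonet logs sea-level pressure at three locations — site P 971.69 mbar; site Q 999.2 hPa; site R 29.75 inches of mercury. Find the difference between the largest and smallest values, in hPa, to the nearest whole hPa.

36 hPa

site P: 971.69 mb = 971.69 hPa.
site R: 29.75 inHg = 1007.45 hPa.
Spread: 1007.45 − 971.69 = 36 hPa.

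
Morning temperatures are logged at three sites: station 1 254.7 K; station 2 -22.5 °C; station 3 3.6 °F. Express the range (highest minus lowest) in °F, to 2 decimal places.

12.10 °F

station 1: 254.7 K = -18.450 °C.
station 3: 3.6 °F = -15.778 °C.
Spread: (-15.778) − (-22.500) = 6.722 °C = 12.10 °F.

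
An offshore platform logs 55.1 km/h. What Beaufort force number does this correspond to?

Beaufort force 7

55.1 km/h = 15.3 m/s, which is Beaufort 7 (near gale, 13.9–17.1 m/s).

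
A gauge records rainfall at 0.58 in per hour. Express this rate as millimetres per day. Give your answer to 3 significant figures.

0.58 in/hour × 25.4 mm/in × 24 hour/day = 354 mm/day.

354 mm/day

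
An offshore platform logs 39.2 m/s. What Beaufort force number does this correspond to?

39.2 m/s lies in the Beaufort 12 band (hurricane force, ≥32.7 m/s).

Beaufort force 12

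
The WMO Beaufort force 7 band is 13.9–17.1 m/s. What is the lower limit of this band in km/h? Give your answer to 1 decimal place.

50.0 km/h

13.9–17.1 m/s × 3.6 = 50.0–61.6 km/h.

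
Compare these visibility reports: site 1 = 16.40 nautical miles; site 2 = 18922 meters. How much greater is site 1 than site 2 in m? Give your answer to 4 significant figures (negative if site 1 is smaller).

11450 m

site 1: 16.40 nmi = 30372.80 m.
Difference: 30372.80 − 18922.00 = 11450 m.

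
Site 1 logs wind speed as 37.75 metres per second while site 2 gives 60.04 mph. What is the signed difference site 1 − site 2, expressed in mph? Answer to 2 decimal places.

24.40 mph

site 1: 37.75 m/s = 84.4443 mph.
Difference: 84.4443 − 60.0400 = 24.40 mph.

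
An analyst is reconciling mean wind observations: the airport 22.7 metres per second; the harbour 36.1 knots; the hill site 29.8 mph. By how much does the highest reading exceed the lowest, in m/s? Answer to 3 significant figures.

the harbour: 36.1 kt = 18.5714 m/s.
the hill site: 29.8 mph = 13.3218 m/s.
Spread: 22.7000 − 13.3218 = 9.38 m/s.

9.38 m/s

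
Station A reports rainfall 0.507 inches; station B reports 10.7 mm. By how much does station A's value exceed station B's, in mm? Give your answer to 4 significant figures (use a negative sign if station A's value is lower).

station A: 0.507 in = 12.87780 mm.
Difference: 12.87780 − 10.70000 = 2.178 mm.

2.178 mm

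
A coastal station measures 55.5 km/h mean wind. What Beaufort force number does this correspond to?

Beaufort force 7

55.5 km/h = 15.4 m/s, which is Beaufort 7 (near gale, 13.9–17.1 m/s).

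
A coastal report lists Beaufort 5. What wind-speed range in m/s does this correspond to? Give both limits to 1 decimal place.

Beaufort 5 (fresh breeze) spans 8.0–10.7 m/s.

8.0 to 10.7 m/s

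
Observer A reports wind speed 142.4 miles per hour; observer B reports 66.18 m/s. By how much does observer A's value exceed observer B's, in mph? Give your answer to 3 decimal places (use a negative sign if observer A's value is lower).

-5.640 mph

observer B: 66.18 m/s = 148.04044 mph.
Difference: 142.40000 − 148.04044 = -5.640 mph.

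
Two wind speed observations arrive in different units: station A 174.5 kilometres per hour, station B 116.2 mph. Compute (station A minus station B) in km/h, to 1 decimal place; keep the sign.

-12.5 km/h

station B: 116.2 mph = 187.006 km/h.
Difference: 174.500 − 187.006 = -12.5 km/h.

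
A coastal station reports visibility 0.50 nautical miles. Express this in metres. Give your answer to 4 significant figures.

1 nmi = 1852 m, so 0.50 × 1852 = 926.0 m.

926.0 m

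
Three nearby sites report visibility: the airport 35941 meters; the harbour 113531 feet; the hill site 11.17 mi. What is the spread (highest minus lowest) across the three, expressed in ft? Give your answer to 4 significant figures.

58940 ft

the airport: 35941 m = 117916.67 ft.
the hill site: 11.17 SM = 58977.60 ft.
Spread: 117916.67 − 58977.60 = 58940 ft.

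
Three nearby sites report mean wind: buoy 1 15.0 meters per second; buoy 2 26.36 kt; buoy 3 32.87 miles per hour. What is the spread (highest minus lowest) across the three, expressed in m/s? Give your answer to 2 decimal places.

1.44 m/s

buoy 2: 26.36 kt = 13.5608 m/s.
buoy 3: 32.87 mph = 14.6942 m/s.
Spread: 15.0000 − 13.5608 = 1.44 m/s.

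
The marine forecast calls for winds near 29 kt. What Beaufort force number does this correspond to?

Beaufort force 7

29 kt lies in the Beaufort 7 band (near gale, 28–33 kt).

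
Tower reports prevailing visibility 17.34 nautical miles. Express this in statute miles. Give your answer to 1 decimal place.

1 nmi = 1.15078 SM, so 17.34 × 1.15078 = 20.0 SM.

20.0 SM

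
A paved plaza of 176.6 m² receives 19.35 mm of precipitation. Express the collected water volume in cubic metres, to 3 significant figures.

3.42 cubic metres

1 mm over 1 m² is 1 L, so volume = 19.35 × 176.6 = 3417.21 L = 3.42 m³.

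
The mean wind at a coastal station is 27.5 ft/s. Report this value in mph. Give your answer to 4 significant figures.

1 ft/s = 0.681818 mph, so 27.5 × 0.681818 = 18.75 mph.

18.75 mph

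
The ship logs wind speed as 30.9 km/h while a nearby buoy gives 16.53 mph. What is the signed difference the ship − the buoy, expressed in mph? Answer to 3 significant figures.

2.67 mph

the ship: 30.9 km/h = 19.2004 mph.
Difference: 19.2004 − 16.5300 = 2.67 mph.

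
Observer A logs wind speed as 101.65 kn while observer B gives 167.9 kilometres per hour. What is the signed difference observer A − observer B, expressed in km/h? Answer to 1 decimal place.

observer A: 101.65 kt = 188.256 km/h.
Difference: 188.256 − 167.900 = 20.4 km/h.

20.4 km/h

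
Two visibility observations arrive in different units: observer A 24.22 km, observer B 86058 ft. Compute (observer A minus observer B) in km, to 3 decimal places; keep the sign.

observer B: 86058 ft = 26.23048 km.
Difference: 24.22000 − 26.23048 = -2.010 km.

-2.010 km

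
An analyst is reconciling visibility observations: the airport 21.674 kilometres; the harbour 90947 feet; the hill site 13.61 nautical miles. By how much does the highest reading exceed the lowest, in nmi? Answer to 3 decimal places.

the airport: 21.674 km = 11.70302 nmi.
the harbour: 90947 ft = 14.96795 nmi.
Spread: 14.96795 − 11.70302 = 3.265 nmi.

3.265 nmi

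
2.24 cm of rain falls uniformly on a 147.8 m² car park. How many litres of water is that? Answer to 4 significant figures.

Depth: 2.24 cm × 10 = 22.4 mm.
1 mm over 1 m² is 1 L, so volume = 22.4 × 147.8 = 3310.72 L ≈ 3311 L.

3311 litres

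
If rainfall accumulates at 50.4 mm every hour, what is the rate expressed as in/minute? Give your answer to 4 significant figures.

0.03307 in/minute

50.4 mm/hour × 0.0393701 in/mm × 0.0166667 hour/minute = 0.03307 in/minute.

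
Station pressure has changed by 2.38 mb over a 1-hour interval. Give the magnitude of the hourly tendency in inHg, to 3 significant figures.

2.38 mb / 1 h × 0.02953 inHg/mb = 0.0703 inHg/h.

0.0703 inHg per hour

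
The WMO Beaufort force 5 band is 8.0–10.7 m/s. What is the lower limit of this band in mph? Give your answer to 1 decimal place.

17.9 mph

8.0–10.7 m/s × 2.237 = 17.9–23.9 mph.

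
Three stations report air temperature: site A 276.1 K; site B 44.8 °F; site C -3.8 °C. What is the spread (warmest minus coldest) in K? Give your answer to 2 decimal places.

site A: 276.1 K = 2.950 °C.
site B: 44.8 °F = 7.111 °C.
Spread: 7.111 − (-3.800) = 10.911 °C.

10.91 K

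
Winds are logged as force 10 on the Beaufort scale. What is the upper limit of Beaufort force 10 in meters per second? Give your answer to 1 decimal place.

Beaufort 10 (storm) spans 24.5–28.4 m/s.

28.4 m/s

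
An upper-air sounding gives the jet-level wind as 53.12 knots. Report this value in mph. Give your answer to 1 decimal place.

61.1 mph

1 kt = 1.15078 mph, so 53.12 × 1.15078 = 61.1 mph.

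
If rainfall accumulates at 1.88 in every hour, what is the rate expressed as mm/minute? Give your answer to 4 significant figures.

1.88 in/hour × 25.4 mm/in × 0.0166667 hour/minute = 0.7959 mm/minute.

0.7959 mm/minute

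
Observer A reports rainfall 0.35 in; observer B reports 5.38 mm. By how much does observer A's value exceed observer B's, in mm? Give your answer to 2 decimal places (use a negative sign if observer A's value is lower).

observer A: 0.35 in = 8.8900 mm.
Difference: 8.8900 − 5.3800 = 3.51 mm.

3.51 mm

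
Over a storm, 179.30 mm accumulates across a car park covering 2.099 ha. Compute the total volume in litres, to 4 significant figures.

3764000 litres

Area: 2.099 ha = 20990 m².
1 mm over 1 m² is 1 L, so volume = 179.3 × 20990 = 3763507 L ≈ 3764000 L.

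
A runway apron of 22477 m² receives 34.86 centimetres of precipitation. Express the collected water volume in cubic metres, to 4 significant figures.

Depth: 34.86 cm × 10 = 348.6 mm.
1 mm over 1 m² is 1 L, so volume = 348.6 × 22477 = 7835482.2 L = 7835 m³.

7835 cubic metres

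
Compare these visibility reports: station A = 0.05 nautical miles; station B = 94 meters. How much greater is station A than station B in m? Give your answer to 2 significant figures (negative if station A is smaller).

-1.4 m

station A: 0.05 nmi = 92.600 m.
Difference: 92.600 − 94.000 = -1.4 m.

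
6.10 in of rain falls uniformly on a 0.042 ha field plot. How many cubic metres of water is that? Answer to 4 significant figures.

Depth: 6.10 in × 25.4 = 154.94 mm.
Area: 0.042 ha = 420 m².
1 mm over 1 m² is 1 L, so volume = 154.94 × 420 = 65074.8 L = 65.07 m³.

65.07 cubic metres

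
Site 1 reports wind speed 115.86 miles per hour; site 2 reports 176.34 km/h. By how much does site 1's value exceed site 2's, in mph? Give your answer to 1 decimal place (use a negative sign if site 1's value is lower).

6.3 mph

site 2: 176.34 km/h = 109.573 mph.
Difference: 115.860 − 109.573 = 6.3 mph.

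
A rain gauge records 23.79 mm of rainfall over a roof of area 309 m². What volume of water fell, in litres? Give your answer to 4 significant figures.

7351 litres

1 mm over 1 m² is 1 L, so volume = 23.79 × 309 = 7351.11 L ≈ 7351 L.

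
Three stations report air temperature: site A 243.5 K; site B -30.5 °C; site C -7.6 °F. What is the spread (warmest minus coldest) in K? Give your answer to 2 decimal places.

site A: 243.5 K = -29.650 °C.
site C: -7.6 °F = -22.000 °C.
Spread: (-22.000) − (-30.500) = 8.500 °C.

8.50 K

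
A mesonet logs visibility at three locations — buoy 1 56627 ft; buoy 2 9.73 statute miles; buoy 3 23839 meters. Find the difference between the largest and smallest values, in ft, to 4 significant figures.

buoy 2: 9.73 SM = 51374.40 ft.
buoy 3: 23839 m = 78211.94 ft.
Spread: 78211.94 − 51374.40 = 26840 ft.

26840 ft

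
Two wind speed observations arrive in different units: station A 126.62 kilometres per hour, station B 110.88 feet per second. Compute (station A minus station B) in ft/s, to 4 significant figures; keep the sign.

4.514 ft/s

station A: 126.62 km/h = 115.39443 ft/s.
Difference: 115.39443 − 110.88000 = 4.514 ft/s.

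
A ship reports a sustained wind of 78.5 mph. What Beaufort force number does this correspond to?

Beaufort force 12

78.5 mph = 35.1 m/s, which is Beaufort 12 (hurricane force, ≥32.7 m/s).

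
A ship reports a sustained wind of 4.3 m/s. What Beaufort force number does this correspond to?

4.3 m/s lies in the Beaufort 3 band (gentle breeze, 3.4–5.4 m/s).

Beaufort force 3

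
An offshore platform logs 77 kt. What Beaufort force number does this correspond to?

Beaufort force 12

77 kt lies in the Beaufort 12 band (hurricane force, ≥64 kt).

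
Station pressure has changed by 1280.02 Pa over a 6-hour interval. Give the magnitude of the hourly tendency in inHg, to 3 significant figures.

0.0630 inHg per hour

1280.02 Pa / 6 h × 0.0002953 inHg/Pa = 0.0630 inHg/h.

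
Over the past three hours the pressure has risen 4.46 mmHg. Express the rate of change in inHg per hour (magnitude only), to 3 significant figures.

0.0585 inHg per hour

4.46 mmHg / 3 h × 0.0393701 inHg/mmHg = 0.0585 inHg/h.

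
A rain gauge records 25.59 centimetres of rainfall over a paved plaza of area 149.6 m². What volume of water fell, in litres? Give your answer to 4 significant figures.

38280 litres

Depth: 25.59 cm × 10 = 255.9 mm.
1 mm over 1 m² is 1 L, so volume = 255.9 × 149.6 = 38282.64 L ≈ 38280 L.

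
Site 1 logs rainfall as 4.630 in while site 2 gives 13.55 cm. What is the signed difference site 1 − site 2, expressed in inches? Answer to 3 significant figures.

site 2: 13.55 cm = 5.33465 in.
Difference: 4.63000 − 5.33465 = -0.705 in.

-0.705 in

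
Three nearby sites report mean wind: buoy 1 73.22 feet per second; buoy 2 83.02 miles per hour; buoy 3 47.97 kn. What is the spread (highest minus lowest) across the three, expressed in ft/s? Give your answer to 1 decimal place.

48.5 ft/s

buoy 2: 83.02 mph = 121.763 ft/s.
buoy 3: 47.97 kt = 80.964 ft/s.
Spread: 121.763 − 73.220 = 48.5 ft/s.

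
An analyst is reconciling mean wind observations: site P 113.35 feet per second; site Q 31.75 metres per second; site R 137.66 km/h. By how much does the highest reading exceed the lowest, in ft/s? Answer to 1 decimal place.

site Q: 31.75 m/s = 104.167 ft/s.
site R: 137.66 km/h = 125.456 ft/s.
Spread: 125.456 − 104.167 = 21.3 ft/s.

21.3 ft/s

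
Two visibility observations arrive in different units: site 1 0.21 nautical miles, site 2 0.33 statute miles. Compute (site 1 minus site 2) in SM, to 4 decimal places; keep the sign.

-0.0883 SM

site 1: 0.21 nmi = 0.241664 SM.
Difference: 0.241664 − 0.330000 = -0.0883 SM.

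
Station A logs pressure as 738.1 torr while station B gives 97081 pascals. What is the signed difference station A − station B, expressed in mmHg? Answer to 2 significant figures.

station B: 97081 Pa = 728.167 mmHg.
Difference: 738.100 − 728.167 = 9.9 mmHg.

9.9 mmHg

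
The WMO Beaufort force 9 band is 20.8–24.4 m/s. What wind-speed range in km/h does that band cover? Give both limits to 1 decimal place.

20.8–24.4 m/s × 3.6 = 74.9–87.8 km/h.

74.9 to 87.8 km/h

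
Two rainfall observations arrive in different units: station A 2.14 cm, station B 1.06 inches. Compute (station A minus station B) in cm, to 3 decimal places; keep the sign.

station B: 1.06 in = 2.69240 cm.
Difference: 2.14000 − 2.69240 = -0.552 cm.

-0.552 cm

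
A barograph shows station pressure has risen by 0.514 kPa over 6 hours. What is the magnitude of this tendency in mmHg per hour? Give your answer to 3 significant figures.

0.514 kPa / 6 h × 7.50062 mmHg/kPa = 0.643 mmHg/h.

0.643 mmHg per hour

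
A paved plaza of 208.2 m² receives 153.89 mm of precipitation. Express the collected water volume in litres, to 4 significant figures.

1 mm over 1 m² is 1 L, so volume = 153.89 × 208.2 = 32039.898 L ≈ 32040 L.

32040 litres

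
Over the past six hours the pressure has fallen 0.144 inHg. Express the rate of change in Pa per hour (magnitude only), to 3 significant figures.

81.3 Pa per hour

0.144 inHg / 6 h × 3386.39 Pa/inHg = 81.3 Pa/h.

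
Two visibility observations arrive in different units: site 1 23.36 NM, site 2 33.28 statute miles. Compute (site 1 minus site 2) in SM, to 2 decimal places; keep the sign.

site 1: 23.36 nmi = 26.8822 SM.
Difference: 26.8822 − 33.2800 = -6.40 SM.

-6.40 SM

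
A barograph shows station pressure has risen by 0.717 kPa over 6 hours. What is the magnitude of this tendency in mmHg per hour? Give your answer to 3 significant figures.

0.717 kPa / 6 h × 7.50062 mmHg/kPa = 0.896 mmHg/h.

0.896 mmHg per hour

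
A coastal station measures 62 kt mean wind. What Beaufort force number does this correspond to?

Beaufort force 11

62 kt lies in the Beaufort 11 band (violent storm, 56–63 kt).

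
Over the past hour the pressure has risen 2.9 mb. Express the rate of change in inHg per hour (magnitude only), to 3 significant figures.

2.9 mb / 1 h × 0.02953 inHg/mb = 0.0856 inHg/h.

0.0856 inHg per hour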